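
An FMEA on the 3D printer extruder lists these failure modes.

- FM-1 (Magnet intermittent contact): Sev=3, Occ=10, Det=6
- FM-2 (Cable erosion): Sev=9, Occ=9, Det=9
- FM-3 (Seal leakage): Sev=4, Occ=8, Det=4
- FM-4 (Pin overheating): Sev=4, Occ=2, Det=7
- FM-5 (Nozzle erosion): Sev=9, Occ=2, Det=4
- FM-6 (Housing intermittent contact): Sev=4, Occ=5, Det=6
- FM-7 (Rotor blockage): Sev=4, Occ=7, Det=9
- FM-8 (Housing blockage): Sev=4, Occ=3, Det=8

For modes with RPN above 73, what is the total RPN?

RPN = Severity × Occurrence × Detection:
  FM-1: 3 × 10 × 6 = 180
  FM-2: 9 × 9 × 9 = 729
  FM-3: 4 × 8 × 4 = 128
  FM-4: 4 × 2 × 7 = 56
  FM-5: 9 × 2 × 4 = 72
  FM-6: 4 × 5 × 6 = 120
  FM-7: 4 × 7 × 9 = 252
  FM-8: 4 × 3 × 8 = 96
RPN > 73: FM-1 (180), FM-2 (729), FM-3 (128), FM-6 (120), FM-7 (252), FM-8 (96).
Sum: 180 + 729 + 128 + 120 + 252 + 96 = 1505.

1505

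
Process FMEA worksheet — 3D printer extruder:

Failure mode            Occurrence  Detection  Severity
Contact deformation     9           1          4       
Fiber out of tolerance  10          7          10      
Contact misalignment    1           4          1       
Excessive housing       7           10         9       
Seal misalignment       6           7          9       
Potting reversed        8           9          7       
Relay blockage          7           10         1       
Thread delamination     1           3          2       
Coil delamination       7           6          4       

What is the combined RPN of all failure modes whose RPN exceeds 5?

RPN = Severity × Occurrence × Detection:
  Contact deformation: 4 × 9 × 1 = 36
  Fiber out of tolerance: 10 × 10 × 7 = 700
  Contact misalignment: 1 × 1 × 4 = 4
  Excessive housing: 9 × 7 × 10 = 630
  Seal misalignment: 9 × 6 × 7 = 378
  Potting reversed: 7 × 8 × 9 = 504
  Relay blockage: 1 × 7 × 10 = 70
  Thread delamination: 2 × 1 × 3 = 6
  Coil delamination: 4 × 7 × 6 = 168
RPN > 5: Contact deformation (36), Fiber out of tolerance (700), Excessive housing (630), Seal misalignment (378), Potting reversed (504), Relay blockage (70), Thread delamination (6), Coil delamination (168).
Sum: 36 + 700 + 630 + 378 + 504 + 70 + 6 + 168 = 2492.

2492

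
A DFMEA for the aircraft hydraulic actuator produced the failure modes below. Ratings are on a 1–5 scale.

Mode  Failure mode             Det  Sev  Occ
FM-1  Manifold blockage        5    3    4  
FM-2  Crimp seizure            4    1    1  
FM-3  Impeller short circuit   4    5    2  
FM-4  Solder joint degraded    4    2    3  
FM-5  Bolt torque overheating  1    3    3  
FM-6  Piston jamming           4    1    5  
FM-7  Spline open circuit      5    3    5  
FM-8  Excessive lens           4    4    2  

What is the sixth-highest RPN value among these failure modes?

20

RPN = Severity × Occurrence × Detection:
  FM-1: 3 × 4 × 5 = 60
  FM-2: 1 × 1 × 4 = 4
  FM-3: 5 × 2 × 4 = 40
  FM-4: 2 × 3 × 4 = 24
  FM-5: 3 × 3 × 1 = 9
  FM-6: 1 × 5 × 4 = 20
  FM-7: 3 × 5 × 5 = 75
  FM-8: 4 × 2 × 4 = 32
Sorted descending: 75, 60, 40, 32, 24, 20, 9, 4.
The sixth-highest RPN is 20 (FM-6).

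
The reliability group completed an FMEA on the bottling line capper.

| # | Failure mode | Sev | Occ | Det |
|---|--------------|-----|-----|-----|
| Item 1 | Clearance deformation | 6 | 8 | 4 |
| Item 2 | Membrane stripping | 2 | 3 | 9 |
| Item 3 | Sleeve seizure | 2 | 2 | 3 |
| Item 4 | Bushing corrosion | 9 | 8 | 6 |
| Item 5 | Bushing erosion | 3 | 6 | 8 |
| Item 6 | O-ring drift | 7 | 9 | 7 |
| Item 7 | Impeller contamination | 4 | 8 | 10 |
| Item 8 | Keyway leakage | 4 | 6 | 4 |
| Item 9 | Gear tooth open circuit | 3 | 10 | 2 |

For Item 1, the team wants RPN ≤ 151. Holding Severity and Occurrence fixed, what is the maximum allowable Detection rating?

3

Item 1: S=6, O=8, D=4 → current RPN = 192.
Fixed product = 48. Need 48 × D ≤ 151, so D ≤ 151/48 = 3.15.
Maximum integer Detection rating = 3 (gives RPN 144; D=4 would give 192 > 151).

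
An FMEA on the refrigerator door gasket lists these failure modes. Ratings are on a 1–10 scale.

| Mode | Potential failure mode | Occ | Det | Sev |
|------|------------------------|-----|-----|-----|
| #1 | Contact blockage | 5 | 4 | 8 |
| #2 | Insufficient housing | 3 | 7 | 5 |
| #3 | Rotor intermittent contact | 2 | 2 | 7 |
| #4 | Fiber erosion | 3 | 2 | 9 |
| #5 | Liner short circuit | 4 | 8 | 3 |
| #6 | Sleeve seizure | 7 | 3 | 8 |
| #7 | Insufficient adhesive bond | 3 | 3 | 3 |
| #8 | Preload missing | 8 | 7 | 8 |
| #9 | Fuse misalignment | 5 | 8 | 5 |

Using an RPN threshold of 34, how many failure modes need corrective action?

RPN = Severity × Occurrence × Detection:
  #1: 8 × 5 × 4 = 160
  #2: 5 × 3 × 7 = 105
  #3: 7 × 2 × 2 = 28
  #4: 9 × 3 × 2 = 54
  #5: 3 × 4 × 8 = 96
  #6: 8 × 7 × 3 = 168
  #7: 3 × 3 × 3 = 27
  #8: 8 × 8 × 7 = 448
  #9: 5 × 5 × 8 = 200
Modes with RPN ≥ 34: #1 (160), #2 (105), #4 (54), #5 (96), #6 (168), #8 (448), #9 (200) → 7.

7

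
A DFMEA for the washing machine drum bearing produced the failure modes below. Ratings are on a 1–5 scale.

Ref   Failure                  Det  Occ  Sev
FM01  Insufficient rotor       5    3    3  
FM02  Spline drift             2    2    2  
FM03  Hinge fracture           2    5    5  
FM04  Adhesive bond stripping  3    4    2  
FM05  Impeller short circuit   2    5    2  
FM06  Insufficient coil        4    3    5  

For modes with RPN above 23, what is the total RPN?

179

RPN = Severity × Occurrence × Detection:
  FM01: 3 × 3 × 5 = 45
  FM02: 2 × 2 × 2 = 8
  FM03: 5 × 5 × 2 = 50
  FM04: 2 × 4 × 3 = 24
  FM05: 2 × 5 × 2 = 20
  FM06: 5 × 3 × 4 = 60
RPN > 23: FM01 (45), FM03 (50), FM04 (24), FM06 (60).
Sum: 45 + 50 + 24 + 60 = 179.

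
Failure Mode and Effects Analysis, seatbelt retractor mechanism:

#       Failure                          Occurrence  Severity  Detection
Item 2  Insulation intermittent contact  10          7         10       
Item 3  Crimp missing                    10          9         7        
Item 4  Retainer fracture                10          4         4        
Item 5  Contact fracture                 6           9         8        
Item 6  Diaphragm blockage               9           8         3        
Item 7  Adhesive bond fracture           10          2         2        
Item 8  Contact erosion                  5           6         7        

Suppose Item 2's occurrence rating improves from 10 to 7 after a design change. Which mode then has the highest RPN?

RPN = Severity × Occurrence × Detection:
  Item 2: 7 × 10 × 10 = 700
  Item 3: 9 × 10 × 7 = 630
  Item 4: 4 × 10 × 4 = 160
  Item 5: 9 × 6 × 8 = 432
  Item 6: 8 × 9 × 3 = 216
  Item 7: 2 × 10 × 2 = 40
  Item 8: 6 × 5 × 7 = 210
After action: Item 2 → 7 × 7 × 10 = 490.
Revised RPNs: Item 3=630, Item 2=490, Item 5=432, Item 6=216, Item 8=210, Item 4=160, Item 7=40.
Highest is now Item 3 (630).

Item 3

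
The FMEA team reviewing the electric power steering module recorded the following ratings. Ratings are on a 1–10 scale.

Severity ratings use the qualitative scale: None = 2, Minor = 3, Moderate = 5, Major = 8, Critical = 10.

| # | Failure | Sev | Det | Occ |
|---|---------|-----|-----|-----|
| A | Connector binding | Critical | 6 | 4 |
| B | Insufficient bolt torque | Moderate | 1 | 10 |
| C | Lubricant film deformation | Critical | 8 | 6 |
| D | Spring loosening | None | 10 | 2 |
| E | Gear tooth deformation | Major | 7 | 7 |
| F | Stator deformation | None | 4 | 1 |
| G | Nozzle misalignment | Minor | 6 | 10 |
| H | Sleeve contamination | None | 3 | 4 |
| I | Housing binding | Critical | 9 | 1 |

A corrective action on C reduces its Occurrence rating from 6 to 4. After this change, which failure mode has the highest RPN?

RPN = Severity × Occurrence × Detection:
  A: 10 × 4 × 6 = 240
  B: 5 × 10 × 1 = 50
  C: 10 × 6 × 8 = 480
  D: 2 × 2 × 10 = 40
  E: 8 × 7 × 7 = 392
  F: 2 × 1 × 4 = 8
  G: 3 × 10 × 6 = 180
  H: 2 × 4 × 3 = 24
  I: 10 × 1 × 9 = 90
After action: C → 10 × 4 × 8 = 320.
Revised RPNs: E=392, C=320, A=240, G=180, I=90, B=50, D=40, H=24, F=8.
Highest is now E (392).

E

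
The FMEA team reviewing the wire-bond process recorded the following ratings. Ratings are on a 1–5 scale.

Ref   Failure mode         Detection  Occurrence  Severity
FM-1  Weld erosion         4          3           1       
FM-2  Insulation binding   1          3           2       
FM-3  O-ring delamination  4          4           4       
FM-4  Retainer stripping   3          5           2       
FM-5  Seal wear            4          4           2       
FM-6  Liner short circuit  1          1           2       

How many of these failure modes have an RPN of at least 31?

RPN = Severity × Occurrence × Detection:
  FM-1: 1 × 3 × 4 = 12
  FM-2: 2 × 3 × 1 = 6
  FM-3: 4 × 4 × 4 = 64
  FM-4: 2 × 5 × 3 = 30
  FM-5: 2 × 4 × 4 = 32
  FM-6: 2 × 1 × 1 = 2
Modes with RPN ≥ 31: FM-3 (64), FM-5 (32) → 2.

2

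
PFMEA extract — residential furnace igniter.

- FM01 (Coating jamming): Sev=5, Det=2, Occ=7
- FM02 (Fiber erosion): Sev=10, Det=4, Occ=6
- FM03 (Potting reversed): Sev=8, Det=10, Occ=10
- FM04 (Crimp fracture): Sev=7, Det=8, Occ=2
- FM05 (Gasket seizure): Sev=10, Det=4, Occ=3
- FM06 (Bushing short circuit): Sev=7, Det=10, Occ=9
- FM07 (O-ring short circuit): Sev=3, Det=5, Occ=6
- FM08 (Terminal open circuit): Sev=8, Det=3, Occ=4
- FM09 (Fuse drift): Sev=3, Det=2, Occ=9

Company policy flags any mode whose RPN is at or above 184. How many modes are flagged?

RPN = Severity × Occurrence × Detection:
  FM01: 5 × 7 × 2 = 70
  FM02: 10 × 6 × 4 = 240
  FM03: 8 × 10 × 10 = 800
  FM04: 7 × 2 × 8 = 112
  FM05: 10 × 3 × 4 = 120
  FM06: 7 × 9 × 10 = 630
  FM07: 3 × 6 × 5 = 90
  FM08: 8 × 4 × 3 = 96
  FM09: 3 × 9 × 2 = 54
Modes with RPN ≥ 184: FM02 (240), FM03 (800), FM06 (630) → 3.

3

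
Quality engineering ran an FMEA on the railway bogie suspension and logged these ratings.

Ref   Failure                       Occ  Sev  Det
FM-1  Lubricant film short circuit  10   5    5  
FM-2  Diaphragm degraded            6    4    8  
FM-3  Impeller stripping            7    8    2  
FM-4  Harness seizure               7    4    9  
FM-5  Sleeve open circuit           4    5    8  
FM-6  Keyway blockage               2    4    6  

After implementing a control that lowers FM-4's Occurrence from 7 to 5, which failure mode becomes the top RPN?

FM-1

RPN = Severity × Occurrence × Detection:
  FM-1: 5 × 10 × 5 = 250
  FM-2: 4 × 6 × 8 = 192
  FM-3: 8 × 7 × 2 = 112
  FM-4: 4 × 7 × 9 = 252
  FM-5: 5 × 4 × 8 = 160
  FM-6: 4 × 2 × 6 = 48
After action: FM-4 → 4 × 5 × 9 = 180.
Revised RPNs: FM-1=250, FM-2=192, FM-4=180, FM-5=160, FM-3=112, FM-6=48.
Highest is now FM-1 (250).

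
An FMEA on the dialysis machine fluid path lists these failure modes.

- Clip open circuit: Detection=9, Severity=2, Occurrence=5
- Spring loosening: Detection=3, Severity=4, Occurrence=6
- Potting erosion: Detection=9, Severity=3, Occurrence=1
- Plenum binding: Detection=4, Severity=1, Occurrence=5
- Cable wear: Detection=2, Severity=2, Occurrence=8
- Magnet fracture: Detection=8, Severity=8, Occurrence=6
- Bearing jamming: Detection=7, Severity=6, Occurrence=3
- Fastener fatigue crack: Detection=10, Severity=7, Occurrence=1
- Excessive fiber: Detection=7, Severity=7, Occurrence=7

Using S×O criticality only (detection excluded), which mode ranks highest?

Excessive fiber

Criticality = Severity × Occurrence:
  Clip open circuit: 2 × 5 = 10
  Spring loosening: 4 × 6 = 24
  Potting erosion: 3 × 1 = 3
  Plenum binding: 1 × 5 = 5
  Cable wear: 2 × 8 = 16
  Magnet fracture: 8 × 6 = 48
  Bearing jamming: 6 × 3 = 18
  Fastener fatigue crack: 7 × 1 = 7
  Excessive fiber: 7 × 7 = 49
Highest criticality is 49 → Excessive fiber.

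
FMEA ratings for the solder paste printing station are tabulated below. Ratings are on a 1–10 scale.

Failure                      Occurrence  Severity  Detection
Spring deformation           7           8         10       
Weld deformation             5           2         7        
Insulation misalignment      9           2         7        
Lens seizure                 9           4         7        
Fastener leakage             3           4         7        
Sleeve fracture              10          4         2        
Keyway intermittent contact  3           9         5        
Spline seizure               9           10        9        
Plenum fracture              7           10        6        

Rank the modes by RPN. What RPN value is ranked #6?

RPN = Severity × Occurrence × Detection:
  Spring deformation: 8 × 7 × 10 = 560
  Weld deformation: 2 × 5 × 7 = 70
  Insulation misalignment: 2 × 9 × 7 = 126
  Lens seizure: 4 × 9 × 7 = 252
  Fastener leakage: 4 × 3 × 7 = 84
  Sleeve fracture: 4 × 10 × 2 = 80
  Keyway intermittent contact: 9 × 3 × 5 = 135
  Spline seizure: 10 × 9 × 9 = 810
  Plenum fracture: 10 × 7 × 6 = 420
Sorted descending: 810, 560, 420, 252, 135, 126, 84, 80, 70.
The sixth-highest RPN is 126 (Insulation misalignment).

126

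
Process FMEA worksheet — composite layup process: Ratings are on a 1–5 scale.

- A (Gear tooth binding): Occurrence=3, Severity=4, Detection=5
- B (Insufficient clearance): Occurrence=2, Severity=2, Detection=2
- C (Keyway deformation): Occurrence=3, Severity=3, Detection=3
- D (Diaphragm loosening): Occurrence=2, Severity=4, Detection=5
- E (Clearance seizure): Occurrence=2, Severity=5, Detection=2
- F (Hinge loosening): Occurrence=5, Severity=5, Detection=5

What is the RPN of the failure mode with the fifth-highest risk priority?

RPN = Severity × Occurrence × Detection:
  A: 4 × 3 × 5 = 60
  B: 2 × 2 × 2 = 8
  C: 3 × 3 × 3 = 27
  D: 4 × 2 × 5 = 40
  E: 5 × 2 × 2 = 20
  F: 5 × 5 × 5 = 125
Sorted descending: 125, 60, 40, 27, 20, 8.
The fifth-highest RPN is 20 (E).

20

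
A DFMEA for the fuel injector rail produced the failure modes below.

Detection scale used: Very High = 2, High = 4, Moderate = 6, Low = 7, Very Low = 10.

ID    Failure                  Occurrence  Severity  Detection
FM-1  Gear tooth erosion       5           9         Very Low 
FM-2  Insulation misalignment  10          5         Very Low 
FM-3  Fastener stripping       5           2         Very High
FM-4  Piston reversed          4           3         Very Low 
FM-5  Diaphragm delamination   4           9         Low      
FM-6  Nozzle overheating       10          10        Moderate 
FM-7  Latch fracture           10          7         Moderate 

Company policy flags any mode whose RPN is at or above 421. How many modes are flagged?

RPN = Severity × Occurrence × Detection:
  FM-1: 9 × 5 × 10 = 450
  FM-2: 5 × 10 × 10 = 500
  FM-3: 2 × 5 × 2 = 20
  FM-4: 3 × 4 × 10 = 120
  FM-5: 9 × 4 × 7 = 252
  FM-6: 10 × 10 × 6 = 600
  FM-7: 7 × 10 × 6 = 420
Modes with RPN ≥ 421: FM-1 (450), FM-2 (500), FM-6 (600) → 3.

3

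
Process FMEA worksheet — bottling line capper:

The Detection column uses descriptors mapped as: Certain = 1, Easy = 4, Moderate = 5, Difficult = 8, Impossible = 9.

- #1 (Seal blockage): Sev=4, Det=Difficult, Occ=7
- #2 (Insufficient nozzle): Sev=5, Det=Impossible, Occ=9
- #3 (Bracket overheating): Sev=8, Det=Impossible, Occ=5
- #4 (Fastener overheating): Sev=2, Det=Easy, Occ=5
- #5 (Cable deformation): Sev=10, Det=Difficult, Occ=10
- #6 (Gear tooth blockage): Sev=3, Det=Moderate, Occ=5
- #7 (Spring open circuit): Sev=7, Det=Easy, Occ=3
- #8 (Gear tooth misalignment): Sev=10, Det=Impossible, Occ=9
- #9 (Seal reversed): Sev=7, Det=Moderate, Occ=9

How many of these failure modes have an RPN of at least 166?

6

RPN = Severity × Occurrence × Detection:
  #1: 4 × 7 × 8 = 224
  #2: 5 × 9 × 9 = 405
  #3: 8 × 5 × 9 = 360
  #4: 2 × 5 × 4 = 40
  #5: 10 × 10 × 8 = 800
  #6: 3 × 5 × 5 = 75
  #7: 7 × 3 × 4 = 84
  #8: 10 × 9 × 9 = 810
  #9: 7 × 9 × 5 = 315
Modes with RPN ≥ 166: #1 (224), #2 (405), #3 (360), #5 (800), #8 (810), #9 (315) → 6.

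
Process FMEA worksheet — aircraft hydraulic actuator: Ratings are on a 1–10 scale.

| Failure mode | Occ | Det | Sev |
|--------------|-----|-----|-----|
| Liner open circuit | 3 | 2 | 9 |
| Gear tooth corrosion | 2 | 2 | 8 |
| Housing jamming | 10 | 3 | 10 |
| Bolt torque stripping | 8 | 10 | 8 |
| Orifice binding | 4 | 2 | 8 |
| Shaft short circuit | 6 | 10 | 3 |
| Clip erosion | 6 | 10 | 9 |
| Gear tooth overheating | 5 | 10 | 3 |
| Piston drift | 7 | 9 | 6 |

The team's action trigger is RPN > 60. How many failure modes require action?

7

RPN = Severity × Occurrence × Detection:
  Liner open circuit: 9 × 3 × 2 = 54
  Gear tooth corrosion: 8 × 2 × 2 = 32
  Housing jamming: 10 × 10 × 3 = 300
  Bolt torque stripping: 8 × 8 × 10 = 640
  Orifice binding: 8 × 4 × 2 = 64
  Shaft short circuit: 3 × 6 × 10 = 180
  Clip erosion: 9 × 6 × 10 = 540
  Gear tooth overheating: 3 × 5 × 10 = 150
  Piston drift: 6 × 7 × 9 = 378
Modes with RPN > 60: Housing jamming (300), Bolt torque stripping (640), Orifice binding (64), Shaft short circuit (180), Clip erosion (540), Gear tooth overheating (150), Piston drift (378) → 7.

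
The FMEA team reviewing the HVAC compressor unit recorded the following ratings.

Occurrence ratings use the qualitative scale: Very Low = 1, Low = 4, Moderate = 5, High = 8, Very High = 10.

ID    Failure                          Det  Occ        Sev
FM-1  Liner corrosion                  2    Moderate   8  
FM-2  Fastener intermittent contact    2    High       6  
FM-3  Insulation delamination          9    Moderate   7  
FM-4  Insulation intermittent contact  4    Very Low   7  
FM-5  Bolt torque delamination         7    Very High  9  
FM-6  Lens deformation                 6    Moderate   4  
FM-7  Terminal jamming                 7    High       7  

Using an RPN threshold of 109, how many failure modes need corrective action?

4

RPN = Severity × Occurrence × Detection:
  FM-1: 8 × 5 × 2 = 80
  FM-2: 6 × 8 × 2 = 96
  FM-3: 7 × 5 × 9 = 315
  FM-4: 7 × 1 × 4 = 28
  FM-5: 9 × 10 × 7 = 630
  FM-6: 4 × 5 × 6 = 120
  FM-7: 7 × 8 × 7 = 392
Modes with RPN ≥ 109: FM-3 (315), FM-5 (630), FM-6 (120), FM-7 (392) → 4.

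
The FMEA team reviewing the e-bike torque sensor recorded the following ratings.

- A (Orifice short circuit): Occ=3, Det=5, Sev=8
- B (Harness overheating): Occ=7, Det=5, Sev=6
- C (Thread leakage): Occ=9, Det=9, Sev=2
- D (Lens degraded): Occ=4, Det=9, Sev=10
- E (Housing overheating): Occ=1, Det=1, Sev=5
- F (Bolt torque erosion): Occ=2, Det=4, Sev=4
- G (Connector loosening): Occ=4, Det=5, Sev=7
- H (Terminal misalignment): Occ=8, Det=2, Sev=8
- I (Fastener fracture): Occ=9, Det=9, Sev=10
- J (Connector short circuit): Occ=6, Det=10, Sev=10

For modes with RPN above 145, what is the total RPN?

RPN = Severity × Occurrence × Detection:
  A: 8 × 3 × 5 = 120
  B: 6 × 7 × 5 = 210
  C: 2 × 9 × 9 = 162
  D: 10 × 4 × 9 = 360
  E: 5 × 1 × 1 = 5
  F: 4 × 2 × 4 = 32
  G: 7 × 4 × 5 = 140
  H: 8 × 8 × 2 = 128
  I: 10 × 9 × 9 = 810
  J: 10 × 6 × 10 = 600
RPN > 145: B (210), C (162), D (360), I (810), J (600).
Sum: 210 + 162 + 360 + 810 + 600 = 2142.

2142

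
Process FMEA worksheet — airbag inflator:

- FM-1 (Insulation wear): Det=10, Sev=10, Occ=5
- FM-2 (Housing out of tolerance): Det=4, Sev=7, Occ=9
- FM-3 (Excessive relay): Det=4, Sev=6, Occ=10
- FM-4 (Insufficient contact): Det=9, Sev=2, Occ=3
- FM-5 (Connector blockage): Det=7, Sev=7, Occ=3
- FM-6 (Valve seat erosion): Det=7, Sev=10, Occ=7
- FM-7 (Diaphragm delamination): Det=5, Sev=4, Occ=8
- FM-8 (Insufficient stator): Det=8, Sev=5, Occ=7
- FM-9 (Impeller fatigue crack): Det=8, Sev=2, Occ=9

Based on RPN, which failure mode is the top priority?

RPN = Severity × Occurrence × Detection:
  FM-1: 10 × 5 × 10 = 500
  FM-2: 7 × 9 × 4 = 252
  FM-3: 6 × 10 × 4 = 240
  FM-4: 2 × 3 × 9 = 54
  FM-5: 7 × 3 × 7 = 147
  FM-6: 10 × 7 × 7 = 490
  FM-7: 4 × 8 × 5 = 160
  FM-8: 5 × 7 × 8 = 280
  FM-9: 2 × 9 × 8 = 144
Highest RPN is 500 → FM-1.

FM-1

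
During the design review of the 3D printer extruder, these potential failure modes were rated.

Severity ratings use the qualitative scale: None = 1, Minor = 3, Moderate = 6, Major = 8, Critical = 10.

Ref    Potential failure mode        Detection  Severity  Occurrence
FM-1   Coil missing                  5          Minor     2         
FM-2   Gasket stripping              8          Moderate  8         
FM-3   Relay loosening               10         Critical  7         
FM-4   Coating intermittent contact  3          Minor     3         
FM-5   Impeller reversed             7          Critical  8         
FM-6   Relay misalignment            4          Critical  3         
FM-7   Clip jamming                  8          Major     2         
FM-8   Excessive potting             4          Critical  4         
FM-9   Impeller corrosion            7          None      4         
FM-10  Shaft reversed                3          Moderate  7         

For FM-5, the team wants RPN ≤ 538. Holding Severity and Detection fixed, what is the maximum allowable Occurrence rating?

7

FM-5: S=10, O=8, D=7 → current RPN = 560.
Fixed product = 70. Need 70 × O ≤ 538, so O ≤ 538/70 = 7.69.
Maximum integer Occurrence rating = 7 (gives RPN 490; O=8 would give 560 > 538).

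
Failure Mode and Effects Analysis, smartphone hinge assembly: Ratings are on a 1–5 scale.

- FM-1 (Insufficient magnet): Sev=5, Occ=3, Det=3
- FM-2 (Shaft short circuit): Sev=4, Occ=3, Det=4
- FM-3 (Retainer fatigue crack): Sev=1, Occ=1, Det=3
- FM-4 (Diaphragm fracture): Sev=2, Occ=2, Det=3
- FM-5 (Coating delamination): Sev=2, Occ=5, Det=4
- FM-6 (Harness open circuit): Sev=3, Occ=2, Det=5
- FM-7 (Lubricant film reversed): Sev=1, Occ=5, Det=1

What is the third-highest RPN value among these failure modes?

RPN = Severity × Occurrence × Detection:
  FM-1: 5 × 3 × 3 = 45
  FM-2: 4 × 3 × 4 = 48
  FM-3: 1 × 1 × 3 = 3
  FM-4: 2 × 2 × 3 = 12
  FM-5: 2 × 5 × 4 = 40
  FM-6: 3 × 2 × 5 = 30
  FM-7: 1 × 5 × 1 = 5
Sorted descending: 48, 45, 40, 30, 12, 5, 3.
The third-highest RPN is 40 (FM-5).

40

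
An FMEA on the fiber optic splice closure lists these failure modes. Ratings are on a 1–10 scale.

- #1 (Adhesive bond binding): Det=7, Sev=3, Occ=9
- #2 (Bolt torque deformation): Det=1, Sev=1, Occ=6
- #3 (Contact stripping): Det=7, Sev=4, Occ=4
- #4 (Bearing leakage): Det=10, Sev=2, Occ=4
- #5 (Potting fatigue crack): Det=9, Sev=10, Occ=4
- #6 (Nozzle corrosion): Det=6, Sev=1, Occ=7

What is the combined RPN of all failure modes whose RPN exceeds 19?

RPN = Severity × Occurrence × Detection:
  #1: 3 × 9 × 7 = 189
  #2: 1 × 6 × 1 = 6
  #3: 4 × 4 × 7 = 112
  #4: 2 × 4 × 10 = 80
  #5: 10 × 4 × 9 = 360
  #6: 1 × 7 × 6 = 42
RPN > 19: #1 (189), #3 (112), #4 (80), #5 (360), #6 (42).
Sum: 189 + 112 + 80 + 360 + 42 = 783.

783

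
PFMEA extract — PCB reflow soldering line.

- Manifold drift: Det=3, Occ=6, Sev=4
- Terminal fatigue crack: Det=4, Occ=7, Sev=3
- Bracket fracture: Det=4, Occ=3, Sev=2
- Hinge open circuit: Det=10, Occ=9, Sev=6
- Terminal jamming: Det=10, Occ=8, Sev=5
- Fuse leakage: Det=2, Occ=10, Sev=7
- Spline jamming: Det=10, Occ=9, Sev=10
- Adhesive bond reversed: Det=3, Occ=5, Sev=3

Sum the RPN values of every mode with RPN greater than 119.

RPN = Severity × Occurrence × Detection:
  Manifold drift: 4 × 6 × 3 = 72
  Terminal fatigue crack: 3 × 7 × 4 = 84
  Bracket fracture: 2 × 3 × 4 = 24
  Hinge open circuit: 6 × 9 × 10 = 540
  Terminal jamming: 5 × 8 × 10 = 400
  Fuse leakage: 7 × 10 × 2 = 140
  Spline jamming: 10 × 9 × 10 = 900
  Adhesive bond reversed: 3 × 5 × 3 = 45
RPN > 119: Hinge open circuit (540), Terminal jamming (400), Fuse leakage (140), Spline jamming (900).
Sum: 540 + 400 + 140 + 900 = 1980.

1980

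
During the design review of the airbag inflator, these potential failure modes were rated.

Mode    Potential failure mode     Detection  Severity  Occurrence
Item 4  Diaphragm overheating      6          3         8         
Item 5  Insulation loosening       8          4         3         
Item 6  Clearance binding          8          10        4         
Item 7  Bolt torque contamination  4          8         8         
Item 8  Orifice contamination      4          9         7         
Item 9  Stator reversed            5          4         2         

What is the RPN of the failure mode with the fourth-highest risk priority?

144

RPN = Severity × Occurrence × Detection:
  Item 4: 3 × 8 × 6 = 144
  Item 5: 4 × 3 × 8 = 96
  Item 6: 10 × 4 × 8 = 320
  Item 7: 8 × 8 × 4 = 256
  Item 8: 9 × 7 × 4 = 252
  Item 9: 4 × 2 × 5 = 40
Sorted descending: 320, 256, 252, 144, 96, 40.
The fourth-highest RPN is 144 (Item 4).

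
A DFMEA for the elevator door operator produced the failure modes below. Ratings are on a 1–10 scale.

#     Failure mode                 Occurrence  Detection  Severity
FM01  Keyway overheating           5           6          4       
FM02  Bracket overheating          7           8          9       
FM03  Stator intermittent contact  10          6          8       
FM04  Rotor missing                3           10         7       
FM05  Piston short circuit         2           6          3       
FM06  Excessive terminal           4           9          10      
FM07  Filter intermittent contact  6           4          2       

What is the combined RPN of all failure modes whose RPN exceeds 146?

1554

RPN = Severity × Occurrence × Detection:
  FM01: 4 × 5 × 6 = 120
  FM02: 9 × 7 × 8 = 504
  FM03: 8 × 10 × 6 = 480
  FM04: 7 × 3 × 10 = 210
  FM05: 3 × 2 × 6 = 36
  FM06: 10 × 4 × 9 = 360
  FM07: 2 × 6 × 4 = 48
RPN > 146: FM02 (504), FM03 (480), FM04 (210), FM06 (360).
Sum: 504 + 480 + 210 + 360 = 1554.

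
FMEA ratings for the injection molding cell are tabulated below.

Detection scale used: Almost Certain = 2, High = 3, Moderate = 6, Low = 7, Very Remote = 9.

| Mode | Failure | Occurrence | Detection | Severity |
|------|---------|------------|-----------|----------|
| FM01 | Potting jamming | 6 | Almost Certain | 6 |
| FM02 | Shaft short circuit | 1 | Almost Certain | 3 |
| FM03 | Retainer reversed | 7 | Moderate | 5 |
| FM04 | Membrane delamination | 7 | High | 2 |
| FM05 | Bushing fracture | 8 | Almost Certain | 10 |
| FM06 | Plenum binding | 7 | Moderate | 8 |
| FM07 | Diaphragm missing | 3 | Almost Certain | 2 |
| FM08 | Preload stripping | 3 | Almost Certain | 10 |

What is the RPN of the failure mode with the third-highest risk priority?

160

RPN = Severity × Occurrence × Detection:
  FM01: 6 × 6 × 2 = 72
  FM02: 3 × 1 × 2 = 6
  FM03: 5 × 7 × 6 = 210
  FM04: 2 × 7 × 3 = 42
  FM05: 10 × 8 × 2 = 160
  FM06: 8 × 7 × 6 = 336
  FM07: 2 × 3 × 2 = 12
  FM08: 10 × 3 × 2 = 60
Sorted descending: 336, 210, 160, 72, 60, 42, 12, 6.
The third-highest RPN is 160 (FM05).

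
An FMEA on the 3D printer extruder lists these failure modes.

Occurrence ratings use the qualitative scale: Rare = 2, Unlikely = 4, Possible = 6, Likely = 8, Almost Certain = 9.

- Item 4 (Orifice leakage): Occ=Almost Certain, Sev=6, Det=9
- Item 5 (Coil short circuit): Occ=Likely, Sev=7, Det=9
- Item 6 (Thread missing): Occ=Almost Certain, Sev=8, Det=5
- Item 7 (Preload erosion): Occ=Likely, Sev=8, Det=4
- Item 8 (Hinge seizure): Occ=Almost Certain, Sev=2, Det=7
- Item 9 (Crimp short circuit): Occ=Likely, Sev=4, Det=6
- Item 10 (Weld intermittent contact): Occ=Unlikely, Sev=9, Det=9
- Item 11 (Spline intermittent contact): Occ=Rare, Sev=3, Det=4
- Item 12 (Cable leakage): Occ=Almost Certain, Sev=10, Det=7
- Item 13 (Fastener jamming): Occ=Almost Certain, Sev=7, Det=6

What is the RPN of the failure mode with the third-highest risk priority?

RPN = Severity × Occurrence × Detection:
  Item 4: 6 × 9 × 9 = 486
  Item 5: 7 × 8 × 9 = 504
  Item 6: 8 × 9 × 5 = 360
  Item 7: 8 × 8 × 4 = 256
  Item 8: 2 × 9 × 7 = 126
  Item 9: 4 × 8 × 6 = 192
  Item 10: 9 × 4 × 9 = 324
  Item 11: 3 × 2 × 4 = 24
  Item 12: 10 × 9 × 7 = 630
  Item 13: 7 × 9 × 6 = 378
Sorted descending: 630, 504, 486, 378, 360, 324, 256, 192, 126, 24.
The third-highest RPN is 486 (Item 4).

486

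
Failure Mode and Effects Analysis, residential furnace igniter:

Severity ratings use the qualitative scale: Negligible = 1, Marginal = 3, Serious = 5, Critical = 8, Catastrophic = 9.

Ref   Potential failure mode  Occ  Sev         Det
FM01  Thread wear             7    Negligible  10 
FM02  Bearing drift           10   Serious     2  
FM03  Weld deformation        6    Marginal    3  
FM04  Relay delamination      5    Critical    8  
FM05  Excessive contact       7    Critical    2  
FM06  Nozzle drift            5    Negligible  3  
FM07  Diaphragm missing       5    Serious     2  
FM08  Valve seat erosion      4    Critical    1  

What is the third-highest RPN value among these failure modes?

100

RPN = Severity × Occurrence × Detection:
  FM01: 1 × 7 × 10 = 70
  FM02: 5 × 10 × 2 = 100
  FM03: 3 × 6 × 3 = 54
  FM04: 8 × 5 × 8 = 320
  FM05: 8 × 7 × 2 = 112
  FM06: 1 × 5 × 3 = 15
  FM07: 5 × 5 × 2 = 50
  FM08: 8 × 4 × 1 = 32
Sorted descending: 320, 112, 100, 70, 54, 50, 32, 15.
The third-highest RPN is 100 (FM02).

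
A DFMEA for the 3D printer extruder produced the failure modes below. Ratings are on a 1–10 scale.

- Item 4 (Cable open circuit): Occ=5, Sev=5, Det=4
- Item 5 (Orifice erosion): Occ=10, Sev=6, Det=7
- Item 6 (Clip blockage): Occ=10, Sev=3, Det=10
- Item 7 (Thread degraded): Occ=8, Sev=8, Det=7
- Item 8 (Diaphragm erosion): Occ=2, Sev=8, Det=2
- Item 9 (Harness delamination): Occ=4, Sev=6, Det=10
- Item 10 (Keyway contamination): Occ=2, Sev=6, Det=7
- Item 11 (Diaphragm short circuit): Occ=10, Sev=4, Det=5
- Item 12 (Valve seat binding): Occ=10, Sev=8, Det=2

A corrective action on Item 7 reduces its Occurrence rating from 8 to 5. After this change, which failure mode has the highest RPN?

RPN = Severity × Occurrence × Detection:
  Item 4: 5 × 5 × 4 = 100
  Item 5: 6 × 10 × 7 = 420
  Item 6: 3 × 10 × 10 = 300
  Item 7: 8 × 8 × 7 = 448
  Item 8: 8 × 2 × 2 = 32
  Item 9: 6 × 4 × 10 = 240
  Item 10: 6 × 2 × 7 = 84
  Item 11: 4 × 10 × 5 = 200
  Item 12: 8 × 10 × 2 = 160
After action: Item 7 → 8 × 5 × 7 = 280.
Revised RPNs: Item 5=420, Item 6=300, Item 7=280, Item 9=240, Item 11=200, Item 12=160, Item 4=100, Item 10=84, Item 8=32.
Highest is now Item 5 (420).

Item 5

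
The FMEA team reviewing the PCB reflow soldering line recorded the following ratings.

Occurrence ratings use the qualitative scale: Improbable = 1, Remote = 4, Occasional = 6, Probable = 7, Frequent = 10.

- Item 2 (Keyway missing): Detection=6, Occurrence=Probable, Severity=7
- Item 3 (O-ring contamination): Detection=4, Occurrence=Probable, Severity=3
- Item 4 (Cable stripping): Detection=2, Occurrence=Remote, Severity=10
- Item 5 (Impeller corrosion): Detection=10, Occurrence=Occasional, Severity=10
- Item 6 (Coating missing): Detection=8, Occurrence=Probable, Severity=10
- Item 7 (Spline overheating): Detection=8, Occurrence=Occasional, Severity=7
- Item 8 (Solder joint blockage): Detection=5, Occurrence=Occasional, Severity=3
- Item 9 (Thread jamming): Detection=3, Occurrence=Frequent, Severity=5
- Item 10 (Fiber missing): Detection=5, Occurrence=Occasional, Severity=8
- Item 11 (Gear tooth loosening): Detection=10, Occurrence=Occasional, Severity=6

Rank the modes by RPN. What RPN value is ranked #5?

294

RPN = Severity × Occurrence × Detection:
  Item 2: 7 × 7 × 6 = 294
  Item 3: 3 × 7 × 4 = 84
  Item 4: 10 × 4 × 2 = 80
  Item 5: 10 × 6 × 10 = 600
  Item 6: 10 × 7 × 8 = 560
  Item 7: 7 × 6 × 8 = 336
  Item 8: 3 × 6 × 5 = 90
  Item 9: 5 × 10 × 3 = 150
  Item 10: 8 × 6 × 5 = 240
  Item 11: 6 × 6 × 10 = 360
Sorted descending: 600, 560, 360, 336, 294, 240, 150, 90, 84, 80.
The fifth-highest RPN is 294 (Item 2).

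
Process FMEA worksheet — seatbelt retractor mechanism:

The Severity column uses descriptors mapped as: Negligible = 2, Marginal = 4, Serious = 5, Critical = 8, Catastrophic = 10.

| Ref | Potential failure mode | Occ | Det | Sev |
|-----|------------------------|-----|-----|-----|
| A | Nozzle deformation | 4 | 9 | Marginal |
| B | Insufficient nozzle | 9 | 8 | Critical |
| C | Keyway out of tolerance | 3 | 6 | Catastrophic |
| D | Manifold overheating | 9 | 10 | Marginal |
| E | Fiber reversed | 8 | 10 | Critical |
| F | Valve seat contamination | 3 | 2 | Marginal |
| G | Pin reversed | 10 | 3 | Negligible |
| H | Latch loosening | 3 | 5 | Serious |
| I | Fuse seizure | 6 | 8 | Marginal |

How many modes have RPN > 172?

RPN = Severity × Occurrence × Detection:
  A: 4 × 4 × 9 = 144
  B: 8 × 9 × 8 = 576
  C: 10 × 3 × 6 = 180
  D: 4 × 9 × 10 = 360
  E: 8 × 8 × 10 = 640
  F: 4 × 3 × 2 = 24
  G: 2 × 10 × 3 = 60
  H: 5 × 3 × 5 = 75
  I: 4 × 6 × 8 = 192
Modes with RPN > 172: B (576), C (180), D (360), E (640), I (192) → 5.

5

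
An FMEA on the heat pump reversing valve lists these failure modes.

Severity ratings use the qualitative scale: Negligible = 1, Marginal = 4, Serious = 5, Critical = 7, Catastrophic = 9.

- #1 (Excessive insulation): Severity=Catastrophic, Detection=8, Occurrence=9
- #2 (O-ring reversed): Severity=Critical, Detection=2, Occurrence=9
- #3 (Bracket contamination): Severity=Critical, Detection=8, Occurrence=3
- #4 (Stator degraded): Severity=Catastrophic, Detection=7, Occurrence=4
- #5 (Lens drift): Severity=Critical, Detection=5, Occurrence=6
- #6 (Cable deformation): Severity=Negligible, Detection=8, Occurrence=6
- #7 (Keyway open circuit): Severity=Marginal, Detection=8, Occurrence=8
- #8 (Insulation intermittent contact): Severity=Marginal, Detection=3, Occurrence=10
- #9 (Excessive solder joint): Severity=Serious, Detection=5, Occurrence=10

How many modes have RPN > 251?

3

RPN = Severity × Occurrence × Detection:
  #1: 9 × 9 × 8 = 648
  #2: 7 × 9 × 2 = 126
  #3: 7 × 3 × 8 = 168
  #4: 9 × 4 × 7 = 252
  #5: 7 × 6 × 5 = 210
  #6: 1 × 6 × 8 = 48
  #7: 4 × 8 × 8 = 256
  #8: 4 × 10 × 3 = 120
  #9: 5 × 10 × 5 = 250
Modes with RPN > 251: #1 (648), #4 (252), #7 (256) → 3.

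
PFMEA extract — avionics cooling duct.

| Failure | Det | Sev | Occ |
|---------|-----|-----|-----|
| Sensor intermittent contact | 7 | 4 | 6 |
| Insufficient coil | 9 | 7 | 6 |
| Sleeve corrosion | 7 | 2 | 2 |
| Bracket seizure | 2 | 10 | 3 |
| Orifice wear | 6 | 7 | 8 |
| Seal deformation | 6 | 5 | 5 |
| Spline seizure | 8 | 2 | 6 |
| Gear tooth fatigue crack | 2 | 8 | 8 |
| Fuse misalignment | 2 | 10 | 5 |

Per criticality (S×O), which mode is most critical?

Gear tooth fatigue crack

Criticality = Severity × Occurrence:
  Sensor intermittent contact: 4 × 6 = 24
  Insufficient coil: 7 × 6 = 42
  Sleeve corrosion: 2 × 2 = 4
  Bracket seizure: 10 × 3 = 30
  Orifice wear: 7 × 8 = 56
  Seal deformation: 5 × 5 = 25
  Spline seizure: 2 × 6 = 12
  Gear tooth fatigue crack: 8 × 8 = 64
  Fuse misalignment: 10 × 5 = 50
Highest criticality is 64 → Gear tooth fatigue crack.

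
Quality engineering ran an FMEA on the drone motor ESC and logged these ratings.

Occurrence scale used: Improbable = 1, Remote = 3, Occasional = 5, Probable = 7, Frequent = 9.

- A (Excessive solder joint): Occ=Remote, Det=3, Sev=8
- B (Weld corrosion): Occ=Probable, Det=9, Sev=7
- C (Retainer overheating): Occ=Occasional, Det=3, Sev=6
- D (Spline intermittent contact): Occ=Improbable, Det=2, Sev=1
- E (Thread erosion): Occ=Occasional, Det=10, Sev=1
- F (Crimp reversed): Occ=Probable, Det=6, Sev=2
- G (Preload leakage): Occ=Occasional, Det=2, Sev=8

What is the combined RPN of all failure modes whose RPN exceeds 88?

RPN = Severity × Occurrence × Detection:
  A: 8 × 3 × 3 = 72
  B: 7 × 7 × 9 = 441
  C: 6 × 5 × 3 = 90
  D: 1 × 1 × 2 = 2
  E: 1 × 5 × 10 = 50
  F: 2 × 7 × 6 = 84
  G: 8 × 5 × 2 = 80
RPN > 88: B (441), C (90).
Sum: 441 + 90 = 531.

531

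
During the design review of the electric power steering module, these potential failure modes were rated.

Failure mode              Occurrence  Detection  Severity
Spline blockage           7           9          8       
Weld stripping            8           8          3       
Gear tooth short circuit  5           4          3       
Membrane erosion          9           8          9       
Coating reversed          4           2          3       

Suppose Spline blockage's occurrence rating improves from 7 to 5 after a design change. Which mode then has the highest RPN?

RPN = Severity × Occurrence × Detection:
  Spline blockage: 8 × 7 × 9 = 504
  Weld stripping: 3 × 8 × 8 = 192
  Gear tooth short circuit: 3 × 5 × 4 = 60
  Membrane erosion: 9 × 9 × 8 = 648
  Coating reversed: 3 × 4 × 2 = 24
After action: Spline blockage → 8 × 5 × 9 = 360.
Revised RPNs: Membrane erosion=648, Spline blockage=360, Weld stripping=192, Gear tooth short circuit=60, Coating reversed=24.
Highest is now Membrane erosion (648).

Membrane erosion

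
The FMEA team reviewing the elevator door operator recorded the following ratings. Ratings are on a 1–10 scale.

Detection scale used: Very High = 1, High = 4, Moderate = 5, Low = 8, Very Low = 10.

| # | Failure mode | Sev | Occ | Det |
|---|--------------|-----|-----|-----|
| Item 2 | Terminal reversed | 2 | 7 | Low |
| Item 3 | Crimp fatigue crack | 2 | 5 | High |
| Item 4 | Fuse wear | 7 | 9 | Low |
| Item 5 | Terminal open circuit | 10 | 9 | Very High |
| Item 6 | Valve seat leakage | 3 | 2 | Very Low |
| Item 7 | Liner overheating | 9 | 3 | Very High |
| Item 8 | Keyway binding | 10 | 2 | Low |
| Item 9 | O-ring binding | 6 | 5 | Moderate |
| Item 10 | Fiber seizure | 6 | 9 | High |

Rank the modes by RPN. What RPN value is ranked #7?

60

RPN = Severity × Occurrence × Detection:
  Item 2: 2 × 7 × 8 = 112
  Item 3: 2 × 5 × 4 = 40
  Item 4: 7 × 9 × 8 = 504
  Item 5: 10 × 9 × 1 = 90
  Item 6: 3 × 2 × 10 = 60
  Item 7: 9 × 3 × 1 = 27
  Item 8: 10 × 2 × 8 = 160
  Item 9: 6 × 5 × 5 = 150
  Item 10: 6 × 9 × 4 = 216
Sorted descending: 504, 216, 160, 150, 112, 90, 60, 40, 27.
The seventh-highest RPN is 60 (Item 6).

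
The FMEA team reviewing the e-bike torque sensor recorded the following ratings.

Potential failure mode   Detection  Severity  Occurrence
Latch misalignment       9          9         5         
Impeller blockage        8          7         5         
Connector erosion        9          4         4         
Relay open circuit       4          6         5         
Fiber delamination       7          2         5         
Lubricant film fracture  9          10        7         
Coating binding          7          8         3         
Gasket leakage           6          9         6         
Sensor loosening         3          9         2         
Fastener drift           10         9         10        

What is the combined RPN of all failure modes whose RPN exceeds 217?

2539

RPN = Severity × Occurrence × Detection:
  Latch misalignment: 9 × 5 × 9 = 405
  Impeller blockage: 7 × 5 × 8 = 280
  Connector erosion: 4 × 4 × 9 = 144
  Relay open circuit: 6 × 5 × 4 = 120
  Fiber delamination: 2 × 5 × 7 = 70
  Lubricant film fracture: 10 × 7 × 9 = 630
  Coating binding: 8 × 3 × 7 = 168
  Gasket leakage: 9 × 6 × 6 = 324
  Sensor loosening: 9 × 2 × 3 = 54
  Fastener drift: 9 × 10 × 10 = 900
RPN > 217: Latch misalignment (405), Impeller blockage (280), Lubricant film fracture (630), Gasket leakage (324), Fastener drift (900).
Sum: 405 + 280 + 630 + 324 + 900 = 2539.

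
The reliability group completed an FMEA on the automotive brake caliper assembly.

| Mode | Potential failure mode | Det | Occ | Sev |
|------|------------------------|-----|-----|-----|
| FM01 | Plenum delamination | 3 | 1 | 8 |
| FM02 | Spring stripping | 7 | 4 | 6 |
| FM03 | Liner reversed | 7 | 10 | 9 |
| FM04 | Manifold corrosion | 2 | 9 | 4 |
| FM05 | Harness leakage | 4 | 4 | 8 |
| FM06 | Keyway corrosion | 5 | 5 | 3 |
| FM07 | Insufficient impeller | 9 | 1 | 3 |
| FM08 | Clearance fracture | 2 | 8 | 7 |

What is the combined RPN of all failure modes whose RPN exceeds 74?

RPN = Severity × Occurrence × Detection:
  FM01: 8 × 1 × 3 = 24
  FM02: 6 × 4 × 7 = 168
  FM03: 9 × 10 × 7 = 630
  FM04: 4 × 9 × 2 = 72
  FM05: 8 × 4 × 4 = 128
  FM06: 3 × 5 × 5 = 75
  FM07: 3 × 1 × 9 = 27
  FM08: 7 × 8 × 2 = 112
RPN > 74: FM02 (168), FM03 (630), FM05 (128), FM06 (75), FM08 (112).
Sum: 168 + 630 + 128 + 75 + 112 = 1113.

1113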